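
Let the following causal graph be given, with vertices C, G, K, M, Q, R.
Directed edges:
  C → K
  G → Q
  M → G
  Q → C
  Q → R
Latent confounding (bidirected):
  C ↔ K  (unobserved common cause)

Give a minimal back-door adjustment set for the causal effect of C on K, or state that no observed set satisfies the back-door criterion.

C→K: no observed back-door set.

desc(C)\{C}={K}; candidates ⊆ {G,M,Q,R}.
C↔K: latent back-door arc(s) into C.
size 0: {}; under {} C still reaches {G,K,M,Q,R} ∋ K.
size 1: {G}, {M}, {Q} …(+1); under {G} C still reaches {K,Q,R} ∋ K.
size 2: {G,M}, {G,Q}, {G,R} …(+3); under {G,M} C still reaches {K,Q,R} ∋ K.
C↔K cannot be blocked by any observed set — no back-door set.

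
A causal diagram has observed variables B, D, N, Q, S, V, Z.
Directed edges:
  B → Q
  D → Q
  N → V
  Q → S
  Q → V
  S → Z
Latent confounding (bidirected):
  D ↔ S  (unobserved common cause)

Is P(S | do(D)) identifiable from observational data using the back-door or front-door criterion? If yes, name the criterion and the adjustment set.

desc(D)\{D}={Q,S,V,Z}; candidates ⊆ {B,N}.
D↔S: latent back-door arc(s) into D.
size 0: {}; under {} D still reaches {S,Z} ∋ S.
size 1: {B}, {N}; under {B} D still reaches {S,Z} ∋ S.
size 2: {B,N}; under {B,N} D still reaches {S,Z} ∋ S.
D↔S cannot be blocked by any observed set — no back-door set.
{Q}: (i) intercepts every directed D→S path; (ii) no back-door D→{Q}; (iii) {D} blocks every back-door {Q}→S. Front-door holds.
P(S|do(D)) = Σ_{Q} P(Q|D) Σ_{D'} P(S|Q,D')P(D').

P(S|do(D)): frontdoor, adjust for {Q}.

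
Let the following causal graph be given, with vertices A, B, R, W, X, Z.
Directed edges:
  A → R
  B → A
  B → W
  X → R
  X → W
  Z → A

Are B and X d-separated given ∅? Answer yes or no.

Yes — B ⊥ X | ∅.

Bayes-Ball from B | ∅ reaches {A,R,W}.
X ∉ reach(B|∅) ⇒ B ⊥ X | ∅.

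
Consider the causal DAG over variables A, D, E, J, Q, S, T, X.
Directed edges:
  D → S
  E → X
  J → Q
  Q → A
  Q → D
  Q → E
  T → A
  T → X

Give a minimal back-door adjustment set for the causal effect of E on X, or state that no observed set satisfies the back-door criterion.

desc(E)\{E}={X}; candidates ⊆ {A,D,J,Q,S,T}.
∅: E⊥X given ∅ in G with E→· removed — back-door holds.

E→X: minimal back-door set ∅.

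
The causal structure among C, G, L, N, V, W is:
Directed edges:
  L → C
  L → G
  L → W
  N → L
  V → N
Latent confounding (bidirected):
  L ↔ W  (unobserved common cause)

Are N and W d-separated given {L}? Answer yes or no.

No — N and W are d-connected given {L}.

Bayes-Ball from N | {L} reaches {V,W}.
W ∈ reach(N|{L}) ⇒ N ⊥̸ W | {L}.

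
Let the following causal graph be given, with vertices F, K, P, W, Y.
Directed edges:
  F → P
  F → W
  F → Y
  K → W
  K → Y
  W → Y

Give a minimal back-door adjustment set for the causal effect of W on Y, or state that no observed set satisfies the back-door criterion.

W→Y: minimal back-door set {F, K}.

desc(W)\{W}={Y}; candidates ⊆ {F,K,P}.
size 0: {}; under {} W still reaches {F,K,P,Y} ∋ Y.
size 1: {F}, {K}, {P}; under {F} W still reaches {K,Y} ∋ Y.
{F,K}: W⊥Y given {F,K} in G with W→· removed — back-door holds.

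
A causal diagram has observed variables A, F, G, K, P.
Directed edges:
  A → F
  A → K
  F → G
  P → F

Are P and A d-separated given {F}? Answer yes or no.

Bayes-Ball from P | {F} reaches {A,K}.
A ∈ reach(P|{F}) ⇒ P ⊥̸ A | {F}.

No — P and A are d-connected given {F}.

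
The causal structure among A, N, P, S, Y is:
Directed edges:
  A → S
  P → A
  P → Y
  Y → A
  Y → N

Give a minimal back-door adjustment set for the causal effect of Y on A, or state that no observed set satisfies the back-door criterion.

Y→A: minimal back-door set {P}.

desc(Y)\{Y}={A,N,S}; candidates ⊆ {P}.
size 0: {}; under {} Y still reaches {A,P,S} ∋ A.
{P}: Y⊥A given {P} in G with Y→· removed — back-door holds.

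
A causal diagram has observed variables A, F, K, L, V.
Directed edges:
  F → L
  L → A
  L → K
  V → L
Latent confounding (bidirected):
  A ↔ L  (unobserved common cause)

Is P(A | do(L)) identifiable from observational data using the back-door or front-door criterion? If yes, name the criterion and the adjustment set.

desc(L)\{L}={A,K}; candidates ⊆ {F,V}.
L↔A: latent back-door arc(s) into L.
size 0: {}; under {} L still reaches {A,F,V} ∋ A.
size 1: {F}, {V}; under {F} L still reaches {A,V} ∋ A.
size 2: {F,V}; under {F,V} L still reaches {A} ∋ A.
L↔A cannot be blocked by any observed set — no back-door set.
No mediator lies on a directed L→…→A path.
Neither criterion identifies P(A|do(L)) in this graph.

P(A|do(L)): not identifiable (no BD/FD set).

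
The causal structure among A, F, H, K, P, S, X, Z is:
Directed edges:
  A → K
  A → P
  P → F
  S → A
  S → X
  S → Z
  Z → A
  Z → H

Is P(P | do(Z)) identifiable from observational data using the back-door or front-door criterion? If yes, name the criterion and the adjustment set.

P(P|do(Z)): backdoor, adjust for {S}.

desc(Z)\{Z}={A,F,H,K,P}; candidates ⊆ {S,X}.
size 0: {}; under {} Z still reaches {A,F,K,P,S,X} ∋ P.
{S}: Z⊥P given {S} in G with Z→· removed — back-door holds.
P(P|do(Z)) = Σ_{S} P(P|Z,S)·P(S).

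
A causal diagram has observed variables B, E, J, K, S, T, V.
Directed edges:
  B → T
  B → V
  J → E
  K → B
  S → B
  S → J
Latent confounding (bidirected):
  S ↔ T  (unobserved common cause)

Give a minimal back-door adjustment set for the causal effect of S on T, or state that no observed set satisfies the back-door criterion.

desc(S)\{S}={B,E,J,T,V}; candidates ⊆ {K}.
S↔T: latent back-door arc(s) into S.
size 0: {}; under {} S still reaches {T} ∋ T.
size 1: {K}; under {K} S still reaches {T} ∋ T.
S↔T cannot be blocked by any observed set — no back-door set.

S→T: no observed back-door set.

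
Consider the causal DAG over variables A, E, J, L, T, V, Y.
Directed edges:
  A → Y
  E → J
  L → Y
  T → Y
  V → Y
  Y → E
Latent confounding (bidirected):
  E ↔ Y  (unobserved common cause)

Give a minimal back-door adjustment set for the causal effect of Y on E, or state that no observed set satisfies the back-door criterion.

Y→E: no observed back-door set.

desc(Y)\{Y}={E,J}; candidates ⊆ {A,L,T,V}.
Y↔E: latent back-door arc(s) into Y.
size 0: {}; under {} Y still reaches {A,E,J,L,T,V} ∋ E.
size 1: {A}, {L}, {T} …(+1); under {A} Y still reaches {E,J,L,T,V} ∋ E.
size 2: {A,L}, {A,T}, {A,V} …(+3); under {A,L} Y still reaches {E,J,T,V} ∋ E.
Y↔E cannot be blocked by any observed set — no back-door set.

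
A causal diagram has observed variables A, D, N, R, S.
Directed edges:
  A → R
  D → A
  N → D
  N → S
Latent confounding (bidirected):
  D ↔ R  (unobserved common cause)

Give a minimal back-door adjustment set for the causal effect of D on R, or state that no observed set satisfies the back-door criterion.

D→R: no observed back-door set.

desc(D)\{D}={A,R}; candidates ⊆ {N,S}.
D↔R: latent back-door arc(s) into D.
size 0: {}; under {} D still reaches {N,R,S} ∋ R.
size 1: {N}, {S}; under {N} D still reaches {R} ∋ R.
size 2: {N,S}; under {N,S} D still reaches {R} ∋ R.
D↔R cannot be blocked by any observed set — no back-door set.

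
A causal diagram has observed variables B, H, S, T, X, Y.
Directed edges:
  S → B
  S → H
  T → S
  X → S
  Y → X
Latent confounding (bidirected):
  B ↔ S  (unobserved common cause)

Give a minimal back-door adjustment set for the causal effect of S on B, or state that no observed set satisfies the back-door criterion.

desc(S)\{S}={B,H}; candidates ⊆ {T,X,Y}.
S↔B: latent back-door arc(s) into S.
size 0: {}; under {} S still reaches {B,T,X,Y} ∋ B.
size 1: {T}, {X}, {Y}; under {T} S still reaches {B,X,Y} ∋ B.
size 2: {T,X}, {T,Y}, {X,Y}; under {T,X} S still reaches {B} ∋ B.
S↔B cannot be blocked by any observed set — no back-door set.

S→B: no observed back-door set.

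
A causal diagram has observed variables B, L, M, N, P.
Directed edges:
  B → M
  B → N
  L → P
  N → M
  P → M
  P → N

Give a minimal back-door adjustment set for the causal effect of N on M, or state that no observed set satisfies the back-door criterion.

desc(N)\{N}={M}; candidates ⊆ {B,L,P}.
size 0: {}; under {} N still reaches {B,L,M,P} ∋ M.
size 1: {B}, {L}, {P}; under {B} N still reaches {L,M,P} ∋ M.
{B,P}: N⊥M given {B,P} in G with N→· removed — back-door holds.

N→M: minimal back-door set {B, P}.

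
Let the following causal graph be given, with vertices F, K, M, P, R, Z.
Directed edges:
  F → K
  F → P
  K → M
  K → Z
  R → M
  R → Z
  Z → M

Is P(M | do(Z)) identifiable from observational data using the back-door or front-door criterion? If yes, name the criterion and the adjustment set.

P(M|do(Z)): backdoor, adjust for {K, R}.

desc(Z)\{Z}={M}; candidates ⊆ {F,K,P,R}.
size 0: {}; under {} Z still reaches {F,K,M,P,R} ∋ M.
size 1: {F}, {K}, {P} …(+1); under {F} Z still reaches {K,M,R} ∋ M.
{K,R}: Z⊥M given {K,R} in G with Z→· removed — back-door holds.
P(M|do(Z)) = Σ_{K,R} P(M|Z,K,R)·P(K,R).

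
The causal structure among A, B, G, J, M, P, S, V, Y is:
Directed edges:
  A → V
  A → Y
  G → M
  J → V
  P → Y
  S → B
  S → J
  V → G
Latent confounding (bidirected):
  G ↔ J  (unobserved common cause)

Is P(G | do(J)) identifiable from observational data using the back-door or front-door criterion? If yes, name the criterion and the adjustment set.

P(G|do(J)): frontdoor, adjust for {V}.

desc(J)\{J}={G,M,V}; candidates ⊆ {A,B,P,S,Y}.
J↔G: latent back-door arc(s) into J.
size 0: {}; under {} J still reaches {B,G,M,S} ∋ G.
size 1: {A}, {B}, {P} …(+2); under {A} J still reaches {B,G,M,S} ∋ G.
size 2: {A,B}, {A,P}, {A,S} …(+7); under {A,B} J still reaches {G,M,S} ∋ G.
J↔G cannot be blocked by any observed set — no back-door set.
{V}: (i) intercepts every directed J→G path; (ii) no back-door J→{V}; (iii) {J} blocks every back-door {V}→G. Front-door holds.
P(G|do(J)) = Σ_{V} P(V|J) Σ_{J'} P(G|V,J')P(J').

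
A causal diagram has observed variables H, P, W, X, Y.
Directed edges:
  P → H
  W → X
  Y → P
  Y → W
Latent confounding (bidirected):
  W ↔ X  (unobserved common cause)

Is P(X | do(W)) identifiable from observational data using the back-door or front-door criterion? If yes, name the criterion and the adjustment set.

desc(W)\{W}={X}; candidates ⊆ {H,P,Y}.
W↔X: latent back-door arc(s) into W.
size 0: {}; under {} W still reaches {H,P,X,Y} ∋ X.
size 1: {H}, {P}, {Y}; under {H} W still reaches {P,X,Y} ∋ X.
size 2: {H,P}, {H,Y}, {P,Y}; under {H,P} W still reaches {X,Y} ∋ X.
W↔X cannot be blocked by any observed set — no back-door set.
No mediator lies on a directed W→…→X path.
Neither criterion identifies P(X|do(W)) in this graph.

P(X|do(W)): not identifiable (no BD/FD set).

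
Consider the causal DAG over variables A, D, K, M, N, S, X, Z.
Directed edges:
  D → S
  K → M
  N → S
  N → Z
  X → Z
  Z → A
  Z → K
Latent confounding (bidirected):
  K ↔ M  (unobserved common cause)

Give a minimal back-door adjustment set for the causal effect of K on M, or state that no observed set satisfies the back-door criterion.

K→M: no observed back-door set.

desc(K)\{K}={M}; candidates ⊆ {A,D,N,S,X,Z}.
K↔M: latent back-door arc(s) into K.
size 0: {}; under {} K still reaches {A,M,N,S,X,Z} ∋ M.
size 1: {A}, {D}, {N} …(+3); under {A} K still reaches {M,N,S,X,Z} ∋ M.
size 2: {A,D}, {A,N}, {A,S} …(+12); under {A,D} K still reaches {M,N,S,X,Z} ∋ M.
K↔M cannot be blocked by any observed set — no back-door set.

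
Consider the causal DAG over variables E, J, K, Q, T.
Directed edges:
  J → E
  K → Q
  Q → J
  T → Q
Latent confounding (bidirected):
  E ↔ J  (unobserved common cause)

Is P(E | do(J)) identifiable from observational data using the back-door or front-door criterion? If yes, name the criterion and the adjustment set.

P(E|do(J)): not identifiable (no BD/FD set).

desc(J)\{J}={E}; candidates ⊆ {K,Q,T}.
J↔E: latent back-door arc(s) into J.
size 0: {}; under {} J still reaches {E,K,Q,T} ∋ E.
size 1: {K}, {Q}, {T}; under {K} J still reaches {E,Q,T} ∋ E.
size 2: {K,Q}, {K,T}, {Q,T}; under {K,Q} J still reaches {E} ∋ E.
J↔E cannot be blocked by any observed set — no back-door set.
No mediator lies on a directed J→…→E path.
Neither criterion identifies P(E|do(J)) in this graph.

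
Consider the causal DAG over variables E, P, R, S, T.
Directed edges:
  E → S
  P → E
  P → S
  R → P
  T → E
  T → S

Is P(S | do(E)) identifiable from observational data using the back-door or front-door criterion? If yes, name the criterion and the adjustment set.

desc(E)\{E}={S}; candidates ⊆ {P,R,T}.
size 0: {}; under {} E still reaches {P,R,S,T} ∋ S.
size 1: {P}, {R}, {T}; under {P} E still reaches {S,T} ∋ S.
{P,T}: E⊥S given {P,T} in G with E→· removed — back-door holds.
P(S|do(E)) = Σ_{P,T} P(S|E,P,T)·P(P,T).

P(S|do(E)): backdoor, adjust for {P, T}.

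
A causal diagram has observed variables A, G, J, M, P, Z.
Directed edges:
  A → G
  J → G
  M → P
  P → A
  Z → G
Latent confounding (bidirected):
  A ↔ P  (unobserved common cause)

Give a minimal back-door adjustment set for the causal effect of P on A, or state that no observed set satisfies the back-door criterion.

P→A: no observed back-door set.

desc(P)\{P}={A,G}; candidates ⊆ {J,M,Z}.
P↔A: latent back-door arc(s) into P.
size 0: {}; under {} P still reaches {A,G,M} ∋ A.
size 1: {J}, {M}, {Z}; under {J} P still reaches {A,G,M} ∋ A.
size 2: {J,M}, {J,Z}, {M,Z}; under {J,M} P still reaches {A,G} ∋ A.
P↔A cannot be blocked by any observed set — no back-door set.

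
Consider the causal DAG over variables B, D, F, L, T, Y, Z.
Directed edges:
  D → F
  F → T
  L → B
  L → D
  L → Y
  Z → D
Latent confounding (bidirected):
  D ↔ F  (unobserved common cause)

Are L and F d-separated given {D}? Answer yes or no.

Bayes-Ball from L | {D} reaches {B,F,T,Y,Z}.
F ∈ reach(L|{D}) ⇒ L ⊥̸ F | {D}.

No — L and F are d-connected given {D}.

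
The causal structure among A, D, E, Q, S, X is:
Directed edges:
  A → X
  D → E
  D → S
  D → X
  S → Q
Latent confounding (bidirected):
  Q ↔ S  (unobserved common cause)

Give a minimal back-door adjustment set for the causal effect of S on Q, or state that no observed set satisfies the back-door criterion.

desc(S)\{S}={Q}; candidates ⊆ {A,D,E,X}.
S↔Q: latent back-door arc(s) into S.
size 0: {}; under {} S still reaches {D,E,Q,X} ∋ Q.
size 1: {A}, {D}, {E} …(+1); under {A} S still reaches {D,E,Q,X} ∋ Q.
size 2: {A,D}, {A,E}, {A,X} …(+3); under {A,D} S still reaches {Q} ∋ Q.
S↔Q cannot be blocked by any observed set — no back-door set.

S→Q: no observed back-door set.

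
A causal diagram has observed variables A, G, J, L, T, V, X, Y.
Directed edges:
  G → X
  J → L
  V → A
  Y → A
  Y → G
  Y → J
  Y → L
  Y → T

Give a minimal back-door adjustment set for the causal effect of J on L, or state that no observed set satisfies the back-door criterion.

desc(J)\{J}={L}; candidates ⊆ {A,G,T,V,X,Y}.
size 0: {}; under {} J still reaches {A,G,L,T,X,Y} ∋ L.
{Y}: J⊥L given {Y} in G with J→· removed — back-door holds.

J→L: minimal back-door set {Y}.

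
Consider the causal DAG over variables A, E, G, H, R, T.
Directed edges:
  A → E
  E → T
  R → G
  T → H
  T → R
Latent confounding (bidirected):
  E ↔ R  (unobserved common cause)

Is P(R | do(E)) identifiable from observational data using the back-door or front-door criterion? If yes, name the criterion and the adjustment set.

desc(E)\{E}={G,H,R,T}; candidates ⊆ {A}.
E↔R: latent back-door arc(s) into E.
size 0: {}; under {} E still reaches {A,G,R} ∋ R.
size 1: {A}; under {A} E still reaches {G,R} ∋ R.
E↔R cannot be blocked by any observed set — no back-door set.
{T}: (i) intercepts every directed E→R path; (ii) no back-door E→{T}; (iii) {E} blocks every back-door {T}→R. Front-door holds.
P(R|do(E)) = Σ_{T} P(T|E) Σ_{E'} P(R|T,E')P(E').

P(R|do(E)): frontdoor, adjust for {T}.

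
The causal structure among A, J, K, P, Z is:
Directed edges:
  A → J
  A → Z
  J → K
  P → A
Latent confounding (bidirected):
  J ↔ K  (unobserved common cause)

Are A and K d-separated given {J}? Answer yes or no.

No — A and K are d-connected given {J}.

Bayes-Ball from A | {J} reaches {K,P,Z}.
K ∈ reach(A|{J}) ⇒ A ⊥̸ K | {J}.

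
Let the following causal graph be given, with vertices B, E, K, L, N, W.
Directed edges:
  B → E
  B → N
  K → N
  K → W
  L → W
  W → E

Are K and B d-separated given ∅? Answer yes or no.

Yes — K ⊥ B | ∅.

Bayes-Ball from K | ∅ reaches {E,N,W}.
B ∉ reach(K|∅) ⇒ K ⊥ B | ∅.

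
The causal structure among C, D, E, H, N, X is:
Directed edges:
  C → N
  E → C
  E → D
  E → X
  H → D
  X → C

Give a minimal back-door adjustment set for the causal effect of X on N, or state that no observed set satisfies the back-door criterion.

desc(X)\{X}={C,N}; candidates ⊆ {D,E,H}.
size 0: {}; under {} X still reaches {C,D,E,N} ∋ N.
{E}: X⊥N given {E} in G with X→· removed — back-door holds.

X→N: minimal back-door set {E}.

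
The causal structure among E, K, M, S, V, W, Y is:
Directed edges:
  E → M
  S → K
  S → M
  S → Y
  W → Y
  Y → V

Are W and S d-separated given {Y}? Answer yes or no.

Bayes-Ball from W | {Y} reaches {K,M,S}.
S ∈ reach(W|{Y}) ⇒ W ⊥̸ S | {Y}.

No — W and S are d-connected given {Y}.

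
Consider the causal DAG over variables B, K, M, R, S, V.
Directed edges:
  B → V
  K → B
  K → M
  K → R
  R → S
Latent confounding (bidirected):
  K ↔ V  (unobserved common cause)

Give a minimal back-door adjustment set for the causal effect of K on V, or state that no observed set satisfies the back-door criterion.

K→V: no observed back-door set.

desc(K)\{K}={B,M,R,S,V}; candidates ⊆ {—}.
K↔V: latent back-door arc(s) into K.
size 0: {}; under {} K still reaches {V} ∋ V.
K↔V cannot be blocked by any observed set — no back-door set.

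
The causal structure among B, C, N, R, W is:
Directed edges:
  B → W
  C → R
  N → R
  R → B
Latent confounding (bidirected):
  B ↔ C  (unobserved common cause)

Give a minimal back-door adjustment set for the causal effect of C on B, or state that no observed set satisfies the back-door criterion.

desc(C)\{C}={B,R,W}; candidates ⊆ {N}.
C↔B: latent back-door arc(s) into C.
size 0: {}; under {} C still reaches {B,W} ∋ B.
size 1: {N}; under {N} C still reaches {B,W} ∋ B.
C↔B cannot be blocked by any observed set — no back-door set.

C→B: no observed back-door set.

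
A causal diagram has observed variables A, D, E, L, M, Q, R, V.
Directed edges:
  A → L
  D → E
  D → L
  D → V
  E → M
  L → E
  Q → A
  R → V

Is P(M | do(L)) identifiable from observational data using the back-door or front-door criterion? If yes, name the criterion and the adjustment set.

P(M|do(L)): backdoor, adjust for {D}.

desc(L)\{L}={E,M}; candidates ⊆ {A,D,Q,R,V}.
size 0: {}; under {} L still reaches {A,D,E,M,Q,V} ∋ M.
{D}: L⊥M given {D} in G with L→· removed — back-door holds.
P(M|do(L)) = Σ_{D} P(M|L,D)·P(D).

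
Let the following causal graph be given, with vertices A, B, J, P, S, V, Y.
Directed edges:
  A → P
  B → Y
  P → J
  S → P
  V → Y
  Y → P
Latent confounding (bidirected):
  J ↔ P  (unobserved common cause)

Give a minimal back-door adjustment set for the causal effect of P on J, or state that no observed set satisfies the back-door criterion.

desc(P)\{P}={J}; candidates ⊆ {A,B,S,V,Y}.
P↔J: latent back-door arc(s) into P.
size 0: {}; under {} P still reaches {A,B,J,S,V,Y} ∋ J.
size 1: {A}, {B}, {S} …(+2); under {A} P still reaches {B,J,S,V,Y} ∋ J.
size 2: {A,B}, {A,S}, {A,V} …(+7); under {A,B} P still reaches {J,S,V,Y} ∋ J.
P↔J cannot be blocked by any observed set — no back-door set.

P→J: no observed back-door set.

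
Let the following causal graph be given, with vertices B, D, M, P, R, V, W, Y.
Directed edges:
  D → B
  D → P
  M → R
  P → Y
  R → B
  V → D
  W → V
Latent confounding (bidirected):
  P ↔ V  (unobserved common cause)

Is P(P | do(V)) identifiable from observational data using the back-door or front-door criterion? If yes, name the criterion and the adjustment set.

desc(V)\{V}={B,D,P,Y}; candidates ⊆ {M,R,W}.
V↔P: latent back-door arc(s) into V.
size 0: {}; under {} V still reaches {P,W,Y} ∋ P.
size 1: {M}, {R}, {W}; under {M} V still reaches {P,W,Y} ∋ P.
size 2: {M,R}, {M,W}, {R,W}; under {M,R} V still reaches {P,W,Y} ∋ P.
V↔P cannot be blocked by any observed set — no back-door set.
{D}: (i) intercepts every directed V→P path; (ii) no back-door V→{D}; (iii) {V} blocks every back-door {D}→P. Front-door holds.
P(P|do(V)) = Σ_{D} P(D|V) Σ_{V'} P(P|D,V')P(V').

P(P|do(V)): frontdoor, adjust for {D}.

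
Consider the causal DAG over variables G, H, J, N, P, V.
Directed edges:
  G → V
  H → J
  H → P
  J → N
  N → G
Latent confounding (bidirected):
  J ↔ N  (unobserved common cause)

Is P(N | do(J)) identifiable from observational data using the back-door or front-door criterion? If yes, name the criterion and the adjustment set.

P(N|do(J)): not identifiable (no BD/FD set).

desc(J)\{J}={G,N,V}; candidates ⊆ {H,P}.
J↔N: latent back-door arc(s) into J.
size 0: {}; under {} J still reaches {G,H,N,P,V} ∋ N.
size 1: {H}, {P}; under {H} J still reaches {G,N,V} ∋ N.
size 2: {H,P}; under {H,P} J still reaches {G,N,V} ∋ N.
J↔N cannot be blocked by any observed set — no back-door set.
No mediator lies on a directed J→…→N path.
Neither criterion identifies P(N|do(J)) in this graph.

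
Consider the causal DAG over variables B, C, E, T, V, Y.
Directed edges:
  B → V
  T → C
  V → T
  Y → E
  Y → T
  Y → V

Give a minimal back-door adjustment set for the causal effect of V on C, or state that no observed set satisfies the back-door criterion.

V→C: minimal back-door set {Y}.

desc(V)\{V}={C,T}; candidates ⊆ {B,E,Y}.
size 0: {}; under {} V still reaches {B,C,E,T,Y} ∋ C.
{Y}: V⊥C given {Y} in G with V→· removed — back-door holds.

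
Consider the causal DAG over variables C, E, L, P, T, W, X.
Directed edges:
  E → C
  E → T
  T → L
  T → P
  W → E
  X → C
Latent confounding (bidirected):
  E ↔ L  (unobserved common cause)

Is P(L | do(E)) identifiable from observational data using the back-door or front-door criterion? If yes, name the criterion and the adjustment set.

P(L|do(E)): frontdoor, adjust for {T}.

desc(E)\{E}={C,L,P,T}; candidates ⊆ {W,X}.
E↔L: latent back-door arc(s) into E.
size 0: {}; under {} E still reaches {L,W} ∋ L.
size 1: {W}, {X}; under {W} E still reaches {L} ∋ L.
size 2: {W,X}; under {W,X} E still reaches {L} ∋ L.
E↔L cannot be blocked by any observed set — no back-door set.
{T}: (i) intercepts every directed E→L path; (ii) no back-door E→{T}; (iii) {E} blocks every back-door {T}→L. Front-door holds.
P(L|do(E)) = Σ_{T} P(T|E) Σ_{E'} P(L|T,E')P(E').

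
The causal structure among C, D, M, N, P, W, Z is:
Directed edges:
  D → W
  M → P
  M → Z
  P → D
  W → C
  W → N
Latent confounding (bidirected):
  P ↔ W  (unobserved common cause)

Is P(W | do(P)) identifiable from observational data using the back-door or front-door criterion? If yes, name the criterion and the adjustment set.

desc(P)\{P}={C,D,N,W}; candidates ⊆ {M,Z}.
P↔W: latent back-door arc(s) into P.
size 0: {}; under {} P still reaches {C,M,N,W,Z} ∋ W.
size 1: {M}, {Z}; under {M} P still reaches {C,N,W} ∋ W.
size 2: {M,Z}; under {M,Z} P still reaches {C,N,W} ∋ W.
P↔W cannot be blocked by any observed set — no back-door set.
{D}: (i) intercepts every directed P→W path; (ii) no back-door P→{D}; (iii) {P} blocks every back-door {D}→W. Front-door holds.
P(W|do(P)) = Σ_{D} P(D|P) Σ_{P'} P(W|D,P')P(P').

P(W|do(P)): frontdoor, adjust for {D}.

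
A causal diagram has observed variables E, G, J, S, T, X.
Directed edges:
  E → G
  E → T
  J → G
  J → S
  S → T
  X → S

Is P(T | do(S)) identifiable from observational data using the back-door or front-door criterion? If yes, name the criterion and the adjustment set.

P(T|do(S)): backdoor, adjust for ∅.

desc(S)\{S}={T}; candidates ⊆ {E,G,J,X}.
∅: S⊥T given ∅ in G with S→· removed — back-door holds.
P(T|do(S)) = P(T|S) — no adjustment needed.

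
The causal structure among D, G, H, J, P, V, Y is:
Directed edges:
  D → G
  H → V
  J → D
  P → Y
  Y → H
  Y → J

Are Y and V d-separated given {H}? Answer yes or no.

Bayes-Ball from Y | {H} reaches {D,G,J,P}.
V ∉ reach(Y|{H}) ⇒ Y ⊥ V | {H}.

Yes — Y ⊥ V | {H}.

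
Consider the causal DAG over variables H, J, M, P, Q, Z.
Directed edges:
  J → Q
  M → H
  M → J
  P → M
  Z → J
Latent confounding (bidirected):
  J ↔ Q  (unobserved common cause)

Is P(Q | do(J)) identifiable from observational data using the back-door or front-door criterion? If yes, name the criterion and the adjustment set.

P(Q|do(J)): not identifiable (no BD/FD set).

desc(J)\{J}={Q}; candidates ⊆ {H,M,P,Z}.
J↔Q: latent back-door arc(s) into J.
size 0: {}; under {} J still reaches {H,M,P,Q,Z} ∋ Q.
size 1: {H}, {M}, {P} …(+1); under {H} J still reaches {M,P,Q,Z} ∋ Q.
size 2: {H,M}, {H,P}, {H,Z} …(+3); under {H,M} J still reaches {Q,Z} ∋ Q.
J↔Q cannot be blocked by any observed set — no back-door set.
No mediator lies on a directed J→…→Q path.
Neither criterion identifies P(Q|do(J)) in this graph.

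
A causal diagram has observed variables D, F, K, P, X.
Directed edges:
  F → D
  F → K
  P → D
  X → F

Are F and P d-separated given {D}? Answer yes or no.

No — F and P are d-connected given {D}.

Bayes-Ball from F | {D} reaches {K,P,X}.
P ∈ reach(F|{D}) ⇒ F ⊥̸ P | {D}.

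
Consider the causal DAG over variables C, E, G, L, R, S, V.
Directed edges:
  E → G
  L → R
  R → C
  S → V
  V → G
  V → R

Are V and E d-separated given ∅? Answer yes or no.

Bayes-Ball from V | ∅ reaches {C,G,R,S}.
E ∉ reach(V|∅) ⇒ V ⊥ E | ∅.

Yes — V ⊥ E | ∅.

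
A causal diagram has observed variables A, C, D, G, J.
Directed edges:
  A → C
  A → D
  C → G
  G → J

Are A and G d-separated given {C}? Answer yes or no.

Bayes-Ball from A | {C} reaches {D}.
G ∉ reach(A|{C}) ⇒ A ⊥ G | {C}.

Yes — A ⊥ G | {C}.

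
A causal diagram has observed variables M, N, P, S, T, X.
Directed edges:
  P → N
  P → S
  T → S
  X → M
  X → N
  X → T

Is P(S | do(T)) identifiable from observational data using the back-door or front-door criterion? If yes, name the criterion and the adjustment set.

P(S|do(T)): backdoor, adjust for ∅.

desc(T)\{T}={S}; candidates ⊆ {M,N,P,X}.
∅: T⊥S given ∅ in G with T→· removed — back-door holds.
P(S|do(T)) = P(S|T) — no adjustment needed.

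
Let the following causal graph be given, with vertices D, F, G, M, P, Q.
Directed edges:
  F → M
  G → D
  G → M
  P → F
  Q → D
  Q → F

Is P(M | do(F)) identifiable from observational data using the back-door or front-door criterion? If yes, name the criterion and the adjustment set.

P(M|do(F)): backdoor, adjust for ∅.

desc(F)\{F}={M}; candidates ⊆ {D,G,P,Q}.
∅: F⊥M given ∅ in G with F→· removed — back-door holds.
P(M|do(F)) = P(M|F) — no adjustment needed.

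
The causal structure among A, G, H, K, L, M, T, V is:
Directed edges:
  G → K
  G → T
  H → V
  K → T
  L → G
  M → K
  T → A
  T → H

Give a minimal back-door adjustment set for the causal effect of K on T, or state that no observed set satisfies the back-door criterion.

K→T: minimal back-door set {G}.

desc(K)\{K}={A,H,T,V}; candidates ⊆ {G,L,M}.
size 0: {}; under {} K still reaches {A,G,H,L,M,T,V} ∋ T.
{G}: K⊥T given {G} in G with K→· removed — back-door holds.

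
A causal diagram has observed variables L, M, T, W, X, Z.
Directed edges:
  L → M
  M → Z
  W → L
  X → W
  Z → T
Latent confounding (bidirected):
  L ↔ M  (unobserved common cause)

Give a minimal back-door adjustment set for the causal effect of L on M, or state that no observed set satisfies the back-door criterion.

L→M: no observed back-door set.

desc(L)\{L}={M,T,Z}; candidates ⊆ {W,X}.
L↔M: latent back-door arc(s) into L.
size 0: {}; under {} L still reaches {M,T,W,X,Z} ∋ M.
size 1: {W}, {X}; under {W} L still reaches {M,T,Z} ∋ M.
size 2: {W,X}; under {W,X} L still reaches {M,T,Z} ∋ M.
L↔M cannot be blocked by any observed set — no back-door set.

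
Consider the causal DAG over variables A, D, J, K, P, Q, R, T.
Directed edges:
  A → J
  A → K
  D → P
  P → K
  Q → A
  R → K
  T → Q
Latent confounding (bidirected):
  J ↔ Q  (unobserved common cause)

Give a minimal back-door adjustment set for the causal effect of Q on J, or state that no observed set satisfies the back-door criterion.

Q→J: no observed back-door set.

desc(Q)\{Q}={A,J,K}; candidates ⊆ {D,P,R,T}.
Q↔J: latent back-door arc(s) into Q.
size 0: {}; under {} Q still reaches {J,T} ∋ J.
size 1: {D}, {P}, {R} …(+1); under {D} Q still reaches {J,T} ∋ J.
size 2: {D,P}, {D,R}, {D,T} …(+3); under {D,P} Q still reaches {J,T} ∋ J.
Q↔J cannot be blocked by any observed set — no back-door set.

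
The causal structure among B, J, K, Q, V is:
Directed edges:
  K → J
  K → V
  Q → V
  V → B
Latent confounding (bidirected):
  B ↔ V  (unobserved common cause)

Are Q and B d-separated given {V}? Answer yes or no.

Bayes-Ball from Q | {V} reaches {B,J,K}.
B ∈ reach(Q|{V}) ⇒ Q ⊥̸ B | {V}.

No — Q and B are d-connected given {V}.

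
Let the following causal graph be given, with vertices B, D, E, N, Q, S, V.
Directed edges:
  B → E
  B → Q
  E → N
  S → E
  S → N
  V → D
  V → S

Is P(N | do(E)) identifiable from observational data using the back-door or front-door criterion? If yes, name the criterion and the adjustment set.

P(N|do(E)): backdoor, adjust for {S}.

desc(E)\{E}={N}; candidates ⊆ {B,D,Q,S,V}.
size 0: {}; under {} E still reaches {B,D,N,Q,S,V} ∋ N.
{S}: E⊥N given {S} in G with E→· removed — back-door holds.
P(N|do(E)) = Σ_{S} P(N|E,S)·P(S).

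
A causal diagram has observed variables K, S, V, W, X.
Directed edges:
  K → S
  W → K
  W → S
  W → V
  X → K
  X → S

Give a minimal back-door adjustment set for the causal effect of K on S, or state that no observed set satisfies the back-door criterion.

desc(K)\{K}={S}; candidates ⊆ {V,W,X}.
size 0: {}; under {} K still reaches {S,V,W,X} ∋ S.
size 1: {V}, {W}, {X}; under {V} K still reaches {S,W,X} ∋ S.
{W,X}: K⊥S given {W,X} in G with K→· removed — back-door holds.

K→S: minimal back-door set {W, X}.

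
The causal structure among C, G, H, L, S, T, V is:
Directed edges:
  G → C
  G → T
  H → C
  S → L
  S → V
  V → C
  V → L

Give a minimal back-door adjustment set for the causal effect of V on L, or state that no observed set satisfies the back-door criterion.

V→L: minimal back-door set {S}.

desc(V)\{V}={C,L}; candidates ⊆ {G,H,S,T}.
size 0: {}; under {} V still reaches {L,S} ∋ L.
{S}: V⊥L given {S} in G with V→· removed — back-door holds.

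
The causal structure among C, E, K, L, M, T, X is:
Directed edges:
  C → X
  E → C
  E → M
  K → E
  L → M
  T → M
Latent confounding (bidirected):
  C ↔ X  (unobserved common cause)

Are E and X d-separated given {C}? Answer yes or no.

No — E and X are d-connected given {C}.

Bayes-Ball from E | {C} reaches {K,M,X}.
X ∈ reach(E|{C}) ⇒ E ⊥̸ X | {C}.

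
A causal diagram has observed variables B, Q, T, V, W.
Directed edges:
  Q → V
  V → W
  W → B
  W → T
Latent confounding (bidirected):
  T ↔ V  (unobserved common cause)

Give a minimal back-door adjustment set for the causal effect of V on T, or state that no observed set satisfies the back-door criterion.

desc(V)\{V}={B,T,W}; candidates ⊆ {Q}.
V↔T: latent back-door arc(s) into V.
size 0: {}; under {} V still reaches {Q,T} ∋ T.
size 1: {Q}; under {Q} V still reaches {T} ∋ T.
V↔T cannot be blocked by any observed set — no back-door set.

V→T: no observed back-door set.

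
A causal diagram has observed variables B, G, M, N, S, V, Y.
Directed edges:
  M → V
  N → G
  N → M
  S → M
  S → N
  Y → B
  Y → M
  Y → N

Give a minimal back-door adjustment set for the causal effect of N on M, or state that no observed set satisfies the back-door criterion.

N→M: minimal back-door set {S, Y}.

desc(N)\{N}={G,M,V}; candidates ⊆ {B,S,Y}.
size 0: {}; under {} N still reaches {B,M,S,V,Y} ∋ M.
size 1: {B}, {S}, {Y}; under {B} N still reaches {M,S,V,Y} ∋ M.
{S,Y}: N⊥M given {S,Y} in G with N→· removed — back-door holds.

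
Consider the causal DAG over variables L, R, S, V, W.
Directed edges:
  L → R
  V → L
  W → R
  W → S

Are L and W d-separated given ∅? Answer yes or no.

Yes — L ⊥ W | ∅.

Bayes-Ball from L | ∅ reaches {R,V}.
W ∉ reach(L|∅) ⇒ L ⊥ W | ∅.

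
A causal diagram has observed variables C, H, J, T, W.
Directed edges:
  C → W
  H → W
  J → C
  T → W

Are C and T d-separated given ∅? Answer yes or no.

Yes — C ⊥ T | ∅.

Bayes-Ball from C | ∅ reaches {J,W}.
T ∉ reach(C|∅) ⇒ C ⊥ T | ∅.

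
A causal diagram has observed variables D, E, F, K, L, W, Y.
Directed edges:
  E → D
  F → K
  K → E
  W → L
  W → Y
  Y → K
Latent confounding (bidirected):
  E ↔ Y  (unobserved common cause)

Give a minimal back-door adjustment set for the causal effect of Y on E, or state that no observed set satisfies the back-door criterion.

desc(Y)\{Y}={D,E,K}; candidates ⊆ {F,L,W}.
Y↔E: latent back-door arc(s) into Y.
size 0: {}; under {} Y still reaches {D,E,L,W} ∋ E.
size 1: {F}, {L}, {W}; under {F} Y still reaches {D,E,L,W} ∋ E.
size 2: {F,L}, {F,W}, {L,W}; under {F,L} Y still reaches {D,E,W} ∋ E.
Y↔E cannot be blocked by any observed set — no back-door set.

Y→E: no observed back-door set.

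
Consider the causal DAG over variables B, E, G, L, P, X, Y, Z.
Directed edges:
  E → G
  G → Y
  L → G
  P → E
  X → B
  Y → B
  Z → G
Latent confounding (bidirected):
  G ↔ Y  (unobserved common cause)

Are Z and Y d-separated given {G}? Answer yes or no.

No — Z and Y are d-connected given {G}.

Bayes-Ball from Z | {G} reaches {B,E,L,P,Y}.
Y ∈ reach(Z|{G}) ⇒ Z ⊥̸ Y | {G}.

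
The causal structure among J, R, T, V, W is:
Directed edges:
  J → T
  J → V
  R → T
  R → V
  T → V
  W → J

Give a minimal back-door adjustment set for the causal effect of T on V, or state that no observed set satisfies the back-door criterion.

T→V: minimal back-door set {J, R}.

desc(T)\{T}={V}; candidates ⊆ {J,R,W}.
size 0: {}; under {} T still reaches {J,R,V,W} ∋ V.
size 1: {J}, {R}, {W}; under {J} T still reaches {R,V} ∋ V.
{J,R}: T⊥V given {J,R} in G with T→· removed — back-door holds.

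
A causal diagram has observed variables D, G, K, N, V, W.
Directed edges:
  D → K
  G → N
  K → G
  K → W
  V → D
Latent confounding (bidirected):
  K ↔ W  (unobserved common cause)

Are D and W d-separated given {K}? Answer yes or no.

Bayes-Ball from D | {K} reaches {V,W}.
W ∈ reach(D|{K}) ⇒ D ⊥̸ W | {K}.

No — D and W are d-connected given {K}.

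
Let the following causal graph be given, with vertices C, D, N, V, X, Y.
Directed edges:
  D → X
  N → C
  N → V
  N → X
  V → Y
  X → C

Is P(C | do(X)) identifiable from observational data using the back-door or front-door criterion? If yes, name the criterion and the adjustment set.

P(C|do(X)): backdoor, adjust for {N}.

desc(X)\{X}={C}; candidates ⊆ {D,N,V,Y}.
size 0: {}; under {} X still reaches {C,D,N,V,Y} ∋ C.
{N}: X⊥C given {N} in G with X→· removed — back-door holds.
P(C|do(X)) = Σ_{N} P(C|X,N)·P(N).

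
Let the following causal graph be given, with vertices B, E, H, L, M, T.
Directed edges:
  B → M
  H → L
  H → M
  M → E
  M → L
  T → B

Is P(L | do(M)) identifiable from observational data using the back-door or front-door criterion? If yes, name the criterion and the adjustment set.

P(L|do(M)): backdoor, adjust for {H}.

desc(M)\{M}={E,L}; candidates ⊆ {B,H,T}.
size 0: {}; under {} M still reaches {B,H,L,T} ∋ L.
{H}: M⊥L given {H} in G with M→· removed — back-door holds.
P(L|do(M)) = Σ_{H} P(L|M,H)·P(H).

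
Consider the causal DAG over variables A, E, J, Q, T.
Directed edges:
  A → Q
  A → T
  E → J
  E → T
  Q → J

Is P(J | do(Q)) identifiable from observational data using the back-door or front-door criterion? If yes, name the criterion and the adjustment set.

desc(Q)\{Q}={J}; candidates ⊆ {A,E,T}.
∅: Q⊥J given ∅ in G with Q→· removed — back-door holds.
P(J|do(Q)) = P(J|Q) — no adjustment needed.

P(J|do(Q)): backdoor, adjust for ∅.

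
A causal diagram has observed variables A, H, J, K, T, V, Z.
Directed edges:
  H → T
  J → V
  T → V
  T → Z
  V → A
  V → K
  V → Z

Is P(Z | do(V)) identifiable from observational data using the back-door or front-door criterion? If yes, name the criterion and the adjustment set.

P(Z|do(V)): backdoor, adjust for {T}.

desc(V)\{V}={A,K,Z}; candidates ⊆ {H,J,T}.
size 0: {}; under {} V still reaches {H,J,T,Z} ∋ Z.
{T}: V⊥Z given {T} in G with V→· removed — back-door holds.
P(Z|do(V)) = Σ_{T} P(Z|V,T)·P(T).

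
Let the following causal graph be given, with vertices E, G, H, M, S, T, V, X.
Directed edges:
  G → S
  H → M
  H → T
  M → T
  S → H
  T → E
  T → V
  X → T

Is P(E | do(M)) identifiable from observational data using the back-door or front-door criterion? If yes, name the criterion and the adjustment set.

desc(M)\{M}={E,T,V}; candidates ⊆ {G,H,S,X}.
size 0: {}; under {} M still reaches {E,G,H,S,T,V} ∋ E.
{H}: M⊥E given {H} in G with M→· removed — back-door holds.
P(E|do(M)) = Σ_{H} P(E|M,H)·P(H).

P(E|do(M)): backdoor, adjust for {H}.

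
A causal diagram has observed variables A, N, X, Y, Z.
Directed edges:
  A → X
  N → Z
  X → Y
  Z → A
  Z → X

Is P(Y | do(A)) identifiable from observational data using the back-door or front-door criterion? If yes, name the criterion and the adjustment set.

P(Y|do(A)): backdoor, adjust for {Z}.

desc(A)\{A}={X,Y}; candidates ⊆ {N,Z}.
size 0: {}; under {} A still reaches {N,X,Y,Z} ∋ Y.
{Z}: A⊥Y given {Z} in G with A→· removed — back-door holds.
P(Y|do(A)) = Σ_{Z} P(Y|A,Z)·P(Z).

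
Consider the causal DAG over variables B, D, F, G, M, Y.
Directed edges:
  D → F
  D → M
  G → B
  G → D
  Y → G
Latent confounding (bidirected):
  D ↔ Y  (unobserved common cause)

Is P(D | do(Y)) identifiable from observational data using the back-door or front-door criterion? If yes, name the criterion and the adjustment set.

desc(Y)\{Y}={B,D,F,G,M}; candidates ⊆ {—}.
Y↔D: latent back-door arc(s) into Y.
size 0: {}; under {} Y still reaches {D,F,M} ∋ D.
Y↔D cannot be blocked by any observed set — no back-door set.
{G}: (i) intercepts every directed Y→D path; (ii) no back-door Y→{G}; (iii) {Y} blocks every back-door {G}→D. Front-door holds.
P(D|do(Y)) = Σ_{G} P(G|Y) Σ_{Y'} P(D|G,Y')P(Y').

P(D|do(Y)): frontdoor, adjust for {G}.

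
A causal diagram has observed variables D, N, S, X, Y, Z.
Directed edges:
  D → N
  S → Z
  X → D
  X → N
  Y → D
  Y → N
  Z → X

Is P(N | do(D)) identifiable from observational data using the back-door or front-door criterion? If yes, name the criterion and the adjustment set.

P(N|do(D)): backdoor, adjust for {X, Y}.

desc(D)\{D}={N}; candidates ⊆ {S,X,Y,Z}.
size 0: {}; under {} D still reaches {N,S,X,Y,Z} ∋ N.
size 1: {S}, {X}, {Y} …(+1); under {S} D still reaches {N,X,Y,Z} ∋ N.
{X,Y}: D⊥N given {X,Y} in G with D→· removed — back-door holds.
P(N|do(D)) = Σ_{X,Y} P(N|D,X,Y)·P(X,Y).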